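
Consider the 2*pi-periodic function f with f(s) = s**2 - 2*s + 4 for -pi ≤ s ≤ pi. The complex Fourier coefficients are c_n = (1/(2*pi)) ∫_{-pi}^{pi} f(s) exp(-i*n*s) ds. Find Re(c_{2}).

Since f is real-valued, Re(c_{2}) = (1/(2*pi)) ∫_{-pi}^{pi} f(s) cos(2*s) ds = a_{2}/2.
Integrating by parts twice (tabular method), an antiderivative of (s**2 - 2*s + 4) cos(2*s) is s**2*sin(2*s)/2 - s*sin(2*s) + s*cos(2*s)/2 + 7*sin(2*s)/4 - cos(2*s)/2; evaluating from -pi to pi: ∫_{-pi}^{pi} (s**2 - 2*s + 4) cos(2*s) ds = (-1/2 + pi/2) - (-pi/2 - 1/2) = pi.
Hence Re(c_{2}) = (1/(2*pi))·(pi) = 1/2.

1/2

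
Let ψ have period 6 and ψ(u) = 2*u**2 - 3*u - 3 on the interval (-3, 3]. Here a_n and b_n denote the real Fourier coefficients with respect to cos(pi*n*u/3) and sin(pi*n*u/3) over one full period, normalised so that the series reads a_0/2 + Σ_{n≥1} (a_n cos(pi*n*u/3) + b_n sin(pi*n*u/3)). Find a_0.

a_0 = 1/3 ∫_{-3}^{3} ψ(u) du = 1/3 · (18) = 6.

6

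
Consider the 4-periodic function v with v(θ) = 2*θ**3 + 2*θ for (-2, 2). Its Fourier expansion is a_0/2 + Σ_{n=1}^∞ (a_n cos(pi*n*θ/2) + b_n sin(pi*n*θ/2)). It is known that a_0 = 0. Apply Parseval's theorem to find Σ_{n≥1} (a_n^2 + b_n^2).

Parseval: a_0^2/2 + Σ_{n≥1} (a_n^2+b_n^2) = 1/2 ∫_{-2}^{2} v(θ)^2 dθ = 14176/105.
Subtract a_0^2/2 = 0: Σ (a_n^2+b_n^2) = 14176/105.

14176/105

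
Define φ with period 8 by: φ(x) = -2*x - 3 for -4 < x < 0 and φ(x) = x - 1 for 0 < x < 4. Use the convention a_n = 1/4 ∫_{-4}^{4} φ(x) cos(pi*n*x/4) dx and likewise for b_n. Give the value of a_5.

-24/(25*pi**2)

a_5 = 1/4 ∫_{-4}^{4} φ(x) cos(5*pi*x/4) dx.
Split the integral at the breakpoints.
Integrating by parts (boundary term plus one more integral), an antiderivative of (-2*x - 3) cos(5*pi*x/4) is -8*x*sin(5*pi*x/4)/(5*pi) - 12*sin(5*pi*x/4)/(5*pi) - 32*cos(5*pi*x/4)/(25*pi**2); evaluating from -4 to 0: ∫_{-4}^{0} (-2*x - 3) cos(5*pi*x/4) dx = (-32/(25*pi**2)) - (32/(25*pi**2)) = -64/(25*pi**2).
Integrating by parts (boundary term plus one more integral), an antiderivative of (x - 1) cos(5*pi*x/4) is 4*x*sin(5*pi*x/4)/(5*pi) - 4*sin(5*pi*x/4)/(5*pi) + 16*cos(5*pi*x/4)/(25*pi**2); evaluating from 0 to 4: ∫_{0}^{4} (x - 1) cos(5*pi*x/4) dx = (-16/(25*pi**2)) - (16/(25*pi**2)) = -32/(25*pi**2).
Summing the pieces and multiplying by (1/4) gives a_5 = -24/(25*pi**2).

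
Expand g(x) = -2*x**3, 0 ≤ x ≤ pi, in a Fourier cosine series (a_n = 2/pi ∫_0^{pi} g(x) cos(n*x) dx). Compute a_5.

a_5 = 2/pi ∫_0^{pi} (-2*x**3) cos(5*x) dx.
Integrating by parts three times (tabular method), an antiderivative of (-2*x**3) cos(5*x) is -2*x**3*sin(5*x)/5 - 6*x**2*cos(5*x)/25 + 12*x*sin(5*x)/125 + 12*cos(5*x)/625; evaluating from 0 to pi: ∫_{0}^{pi} (-2*x**3) cos(5*x) dx = (-12/625 + 6*pi**2/25) - (12/625) = -24/625 + 6*pi**2/25.
Hence a_5 = (2/pi)·(-24/625 + 6*pi**2/25) = 12*(-4 + 25*pi**2)/(625*pi).

12*(-4 + 25*pi**2)/(625*pi)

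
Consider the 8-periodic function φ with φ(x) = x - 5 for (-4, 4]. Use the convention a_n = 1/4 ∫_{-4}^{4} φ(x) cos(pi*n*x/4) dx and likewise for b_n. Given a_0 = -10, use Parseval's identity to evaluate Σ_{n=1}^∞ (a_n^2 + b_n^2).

32/3

Parseval: a_0^2/2 + Σ_{n≥1} (a_n^2+b_n^2) = 1/4 ∫_{-4}^{4} φ(x)^2 dx = 182/3.
Subtract a_0^2/2 = 50: Σ (a_n^2+b_n^2) = 32/3.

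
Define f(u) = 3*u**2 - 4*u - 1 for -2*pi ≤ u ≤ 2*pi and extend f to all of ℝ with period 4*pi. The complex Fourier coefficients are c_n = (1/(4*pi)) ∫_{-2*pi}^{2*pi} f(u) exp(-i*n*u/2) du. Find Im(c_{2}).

Since f is real-valued, Im(c_{2}) = -(1/(4*pi)) ∫_{-2*pi}^{2*pi} f(u) sin(u) du = -b_{2}/2.
Integrating by parts twice (tabular method), an antiderivative of (3*u**2 - 4*u - 1) sin(u) is -3*u**2*cos(u) + 6*u*sin(u) + 4*u*cos(u) - 4*sin(u) + 7*cos(u); evaluating from -2*pi to 2*pi: ∫_{-2*pi}^{2*pi} (3*u**2 - 4*u - 1) sin(u) du = (-12*pi**2 + 7 + 8*pi) - (-12*pi**2 - 8*pi + 7) = 16*pi.
Hence Im(c_{2}) = (-1/(4*pi))·(16*pi) = -4.

-4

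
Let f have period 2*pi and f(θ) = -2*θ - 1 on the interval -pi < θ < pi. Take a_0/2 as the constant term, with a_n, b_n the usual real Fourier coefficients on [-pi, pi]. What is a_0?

a_0 = 1/pi ∫_{-pi}^{pi} f(θ) dθ = 1/pi · (-2*pi) = -2.

-2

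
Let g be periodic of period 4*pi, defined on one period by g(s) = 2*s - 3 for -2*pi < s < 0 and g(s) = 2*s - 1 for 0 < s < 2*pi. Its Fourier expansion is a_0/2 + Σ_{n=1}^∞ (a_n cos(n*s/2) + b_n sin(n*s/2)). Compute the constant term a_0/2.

a_0 = (1/(2*pi)) ∫_{-2*pi}^{2*pi} g(s) ds = (1/(2*pi)) · (-8*pi) = -4.
So the constant term a_0/2 = -2.

-2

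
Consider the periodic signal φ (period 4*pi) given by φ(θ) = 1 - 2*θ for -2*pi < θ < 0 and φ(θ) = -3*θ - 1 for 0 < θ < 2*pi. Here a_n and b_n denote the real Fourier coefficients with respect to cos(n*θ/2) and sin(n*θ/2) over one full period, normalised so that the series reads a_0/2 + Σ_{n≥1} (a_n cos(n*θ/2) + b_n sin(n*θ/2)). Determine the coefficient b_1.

b_1 = (1/(2*pi)) ∫_{-2*pi}^{2*pi} φ(θ) sin(θ/2) dθ.
Split the integral at the breakpoints.
Integrating by parts (boundary term plus one more integral), an antiderivative of (1 - 2*θ) sin(θ/2) is 4*θ*cos(θ/2) - 8*sin(θ/2) - 2*cos(θ/2); evaluating from -2*pi to 0: ∫_{-2*pi}^{0} (1 - 2*θ) sin(θ/2) dθ = (-2) - (2 + 8*pi) = -8*pi - 4.
Integrating by parts (boundary term plus one more integral), an antiderivative of (-3*θ - 1) sin(θ/2) is 6*θ*cos(θ/2) - 12*sin(θ/2) + 2*cos(θ/2); evaluating from 0 to 2*pi: ∫_{0}^{2*pi} (-3*θ - 1) sin(θ/2) dθ = (-12*pi - 2) - (2) = -12*pi - 4.
Summing the pieces and multiplying by (1/(2*pi)) gives b_1 = -10 - 4/pi.

-10 - 4/pi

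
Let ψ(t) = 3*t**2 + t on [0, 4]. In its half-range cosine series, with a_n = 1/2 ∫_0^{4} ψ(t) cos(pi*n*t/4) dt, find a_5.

a_5 = 1/2 ∫_0^{4} (3*t**2 + t) cos(5*pi*t/4) dt.
Integrating by parts twice (tabular method), an antiderivative of (3*t**2 + t) cos(5*pi*t/4) is 12*t**2*sin(5*pi*t/4)/(5*pi) + 4*t*sin(5*pi*t/4)/(5*pi) + 96*t*cos(5*pi*t/4)/(25*pi**2) - 384*sin(5*pi*t/4)/(125*pi**3) + 16*cos(5*pi*t/4)/(25*pi**2); evaluating from 0 to 4: ∫_{0}^{4} (3*t**2 + t) cos(5*pi*t/4) dt = (-16/pi**2) - (16/(25*pi**2)) = -416/(25*pi**2).
Hence a_5 = (1/2)·(-416/(25*pi**2)) = -208/(25*pi**2).

-208/(25*pi**2)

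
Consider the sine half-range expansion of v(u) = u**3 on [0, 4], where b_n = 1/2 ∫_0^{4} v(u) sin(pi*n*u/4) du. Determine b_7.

b_7 = 1/2 ∫_0^{4} (u**3) sin(7*pi*u/4) du.
Integrating by parts three times (tabular method), an antiderivative of (u**3) sin(7*pi*u/4) is -4*u**3*cos(7*pi*u/4)/(7*pi) + 48*u**2*sin(7*pi*u/4)/(49*pi**2) + 384*u*cos(7*pi*u/4)/(343*pi**3) - 1536*sin(7*pi*u/4)/(2401*pi**4); evaluating from 0 to 4: ∫_{0}^{4} (u**3) sin(7*pi*u/4) du = (256*(-6 + 49*pi**2)/(343*pi**3)) - (0) = 256*(-6 + 49*pi**2)/(343*pi**3).
Hence b_7 = (1/2)·(256*(-6 + 49*pi**2)/(343*pi**3)) = 128*(-6 + 49*pi**2)/(343*pi**3).

128*(-6 + 49*pi**2)/(343*pi**3)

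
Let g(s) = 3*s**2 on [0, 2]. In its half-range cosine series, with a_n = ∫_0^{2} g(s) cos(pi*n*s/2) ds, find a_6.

a_6 = ∫_0^{2} (3*s**2) cos(3*pi*s) ds.
Integrating by parts twice (tabular method), an antiderivative of (3*s**2) cos(3*pi*s) is s**2*sin(3*pi*s)/pi + 2*s*cos(3*pi*s)/(3*pi**2) - 2*sin(3*pi*s)/(9*pi**3); evaluating from 0 to 2: ∫_{0}^{2} (3*s**2) cos(3*pi*s) ds = (4/(3*pi**2)) - (0) = 4/(3*pi**2).
Hence a_6 = 4/(3*pi**2).

4/(3*pi**2)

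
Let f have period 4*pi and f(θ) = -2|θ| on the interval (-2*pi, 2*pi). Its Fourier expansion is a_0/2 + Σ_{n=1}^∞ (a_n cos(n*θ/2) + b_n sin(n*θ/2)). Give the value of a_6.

0

a_6 = (1/(2*pi)) ∫_{-2*pi}^{2*pi} f(θ) cos(3*θ) dθ.
f is even and cos(3*θ) is even, so the integrand is even and a_6 = 1/pi ∫_0^{2*pi} f(θ) cos(3*θ) dθ.
Integrating by parts (boundary term plus one more integral), an antiderivative of (-2*θ) cos(3*θ) is -2*θ*sin(3*θ)/3 - 2*cos(3*θ)/9; evaluating from 0 to 2*pi: ∫_{0}^{2*pi} (-2*θ) cos(3*θ) dθ = (-2/9) - (-2/9) = 0.
Hence a_6 = (1/pi)·(0) = 0.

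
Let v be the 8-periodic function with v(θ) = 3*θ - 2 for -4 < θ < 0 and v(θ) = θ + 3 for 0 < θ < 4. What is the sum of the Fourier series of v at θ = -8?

1/2

θ = -8 differs from θ = 0 by -1 full period(s), and the series is 8-periodic.
At θ = 0 the one-sided limits are v(0^-) = -2 and v(0^+) = 3.
By Dirichlet's theorem the series converges to their average, [(-2) + (3)]/2 = 1/2.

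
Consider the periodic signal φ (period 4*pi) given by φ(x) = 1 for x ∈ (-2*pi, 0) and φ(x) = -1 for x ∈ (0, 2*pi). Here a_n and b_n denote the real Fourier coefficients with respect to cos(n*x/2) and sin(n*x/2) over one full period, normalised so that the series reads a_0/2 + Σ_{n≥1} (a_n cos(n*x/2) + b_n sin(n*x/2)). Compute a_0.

0

a_0 = (1/(2*pi)) ∫_{-2*pi}^{2*pi} φ(x) dx = (1/(2*pi)) · (0) = 0.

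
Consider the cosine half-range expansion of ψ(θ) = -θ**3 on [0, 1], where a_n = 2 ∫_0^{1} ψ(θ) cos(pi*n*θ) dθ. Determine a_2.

-3/(2*pi**2)

a_2 = 2 ∫_0^{1} (-θ**3) cos(2*pi*θ) dθ.
Integrating by parts three times (tabular method), an antiderivative of (-θ**3) cos(2*pi*θ) is -θ**3*sin(2*pi*θ)/(2*pi) - 3*θ**2*cos(2*pi*θ)/(4*pi**2) + 3*θ*sin(2*pi*θ)/(4*pi**3) + 3*cos(2*pi*θ)/(8*pi**4); evaluating from 0 to 1: ∫_{0}^{1} (-θ**3) cos(2*pi*θ) dθ = (3*(1 - 2*pi**2)/(8*pi**4)) - (3/(8*pi**4)) = -3/(4*pi**2).
Hence a_2 = 2·(-3/(4*pi**2)) = -3/(2*pi**2).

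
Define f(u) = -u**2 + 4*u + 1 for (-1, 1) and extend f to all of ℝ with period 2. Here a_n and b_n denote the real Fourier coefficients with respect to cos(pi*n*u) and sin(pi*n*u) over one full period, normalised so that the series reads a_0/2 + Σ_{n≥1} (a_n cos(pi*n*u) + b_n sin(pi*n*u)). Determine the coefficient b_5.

b_5 = ∫_{-1}^{1} f(u) sin(5*pi*u) du.
Integrating by parts twice (tabular method), an antiderivative of (-u**2 + 4*u + 1) sin(5*pi*u) is u**2*cos(5*pi*u)/(5*pi) - 2*u*sin(5*pi*u)/(25*pi**2) - 4*u*cos(5*pi*u)/(5*pi) + 4*sin(5*pi*u)/(25*pi**2) - cos(5*pi*u)/(5*pi) - 2*cos(5*pi*u)/(125*pi**3); evaluating from -1 to 1: ∫_{-1}^{1} (-u**2 + 4*u + 1) sin(5*pi*u) du = (2*(1 + 50*pi**2)/(125*pi**3)) - (2*(1 - 50*pi**2)/(125*pi**3)) = 8/(5*pi).
Hence b_5 = 8/(5*pi).

8/(5*pi)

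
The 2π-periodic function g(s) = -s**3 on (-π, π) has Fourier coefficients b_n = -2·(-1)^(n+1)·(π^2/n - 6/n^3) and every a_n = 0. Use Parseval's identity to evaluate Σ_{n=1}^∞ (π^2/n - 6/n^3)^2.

Parseval: Σ b_n^2 = (1/π) ∫_{-π}^{π} g(s)^2 ds = 2*pi**6/7.
b_n^2 = 4·(π^2/n - 6/n^3)^2, so the sum equals (2*pi**6/7)/4 = pi**6/14.

pi**6/14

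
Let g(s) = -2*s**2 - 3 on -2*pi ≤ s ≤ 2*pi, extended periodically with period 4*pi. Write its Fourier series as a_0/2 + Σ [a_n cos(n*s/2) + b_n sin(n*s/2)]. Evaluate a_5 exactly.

a_5 = (1/(2*pi)) ∫_{-2*pi}^{2*pi} g(s) cos(5*s/2) ds.
g is even and cos(5*s/2) is even, so the integrand is even and a_5 = 1/pi ∫_0^{2*pi} g(s) cos(5*s/2) ds.
Integrating by parts twice (tabular method), an antiderivative of (-2*s**2 - 3) cos(5*s/2) is -4*s**2*sin(5*s/2)/5 - 16*s*cos(5*s/2)/25 - 118*sin(5*s/2)/125; evaluating from 0 to 2*pi: ∫_{0}^{2*pi} (-2*s**2 - 3) cos(5*s/2) ds = (32*pi/25) - (0) = 32*pi/25.
Hence a_5 = (1/pi)·(32*pi/25) = 32/25.

32/25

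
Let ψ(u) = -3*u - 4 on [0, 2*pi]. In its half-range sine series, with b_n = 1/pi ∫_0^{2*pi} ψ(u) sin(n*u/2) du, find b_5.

b_5 = 1/pi ∫_0^{2*pi} (-3*u - 4) sin(5*u/2) du.
Integrating by parts (boundary term plus one more integral), an antiderivative of (-3*u - 4) sin(5*u/2) is 6*u*cos(5*u/2)/5 - 12*sin(5*u/2)/25 + 8*cos(5*u/2)/5; evaluating from 0 to 2*pi: ∫_{0}^{2*pi} (-3*u - 4) sin(5*u/2) du = (-12*pi/5 - 8/5) - (8/5) = -12*pi/5 - 16/5.
Hence b_5 = (1/pi)·(-12*pi/5 - 16/5) = 4*(-3*pi - 4)/(5*pi).

4*(-3*pi - 4)/(5*pi)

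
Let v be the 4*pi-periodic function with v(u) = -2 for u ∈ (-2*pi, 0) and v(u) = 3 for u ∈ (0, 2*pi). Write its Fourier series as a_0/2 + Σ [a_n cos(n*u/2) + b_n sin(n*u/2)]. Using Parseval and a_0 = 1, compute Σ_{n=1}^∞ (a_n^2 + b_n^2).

25/2

Parseval: a_0^2/2 + Σ_{n≥1} (a_n^2+b_n^2) = (1/(2*pi)) ∫_{-2*pi}^{2*pi} v(u)^2 du = 13.
Subtract a_0^2/2 = 1/2: Σ (a_n^2+b_n^2) = 25/2.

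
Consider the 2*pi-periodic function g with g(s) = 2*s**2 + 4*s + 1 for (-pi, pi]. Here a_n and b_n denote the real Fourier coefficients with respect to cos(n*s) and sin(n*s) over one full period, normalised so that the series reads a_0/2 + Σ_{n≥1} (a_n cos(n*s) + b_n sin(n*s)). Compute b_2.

b_2 = 1/pi ∫_{-pi}^{pi} g(s) sin(2*s) ds.
Integrating by parts twice (tabular method), an antiderivative of (2*s**2 + 4*s + 1) sin(2*s) is -s**2*cos(2*s) + s*sin(2*s) - 2*s*cos(2*s) + sin(2*s); evaluating from -pi to pi: ∫_{-pi}^{pi} (2*s**2 + 4*s + 1) sin(2*s) ds = (-pi*(2 + pi)) - (pi*(2 - pi)) = -4*pi.
Hence b_2 = (1/pi)·(-4*pi) = -4.

-4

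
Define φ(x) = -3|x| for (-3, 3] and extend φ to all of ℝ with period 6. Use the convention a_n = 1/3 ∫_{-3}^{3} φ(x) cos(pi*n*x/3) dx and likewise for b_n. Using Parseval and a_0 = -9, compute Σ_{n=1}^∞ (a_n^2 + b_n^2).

27/2

Parseval: a_0^2/2 + Σ_{n≥1} (a_n^2+b_n^2) = 1/3 ∫_{-3}^{3} φ(x)^2 dx = 54.
Subtract a_0^2/2 = 81/2: Σ (a_n^2+b_n^2) = 27/2.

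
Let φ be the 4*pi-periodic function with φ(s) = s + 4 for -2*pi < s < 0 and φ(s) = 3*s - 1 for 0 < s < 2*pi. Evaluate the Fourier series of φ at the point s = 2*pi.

3/2 + 2*pi

s = 2*pi differs from s = -2*pi by 1 full period(s), and the series is 4*pi-periodic.
At s = -2*pi the one-sided limits are φ(-2*pi^-) = -1 + 6*pi and φ(-2*pi^+) = 4 - 2*pi.
By Dirichlet's theorem the series converges to their average, [(-1 + 6*pi) + (4 - 2*pi)]/2 = 3/2 + 2*pi.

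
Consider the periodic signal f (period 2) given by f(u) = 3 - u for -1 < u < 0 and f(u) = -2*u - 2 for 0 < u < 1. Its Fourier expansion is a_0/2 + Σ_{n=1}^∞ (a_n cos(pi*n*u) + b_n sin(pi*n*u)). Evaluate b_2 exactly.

3/(2*pi)

b_2 = ∫_{-1}^{1} f(u) sin(2*pi*u) du.
Split the integral at the breakpoints.
Integrating by parts (boundary term plus one more integral), an antiderivative of (3 - u) sin(2*pi*u) is u*cos(2*pi*u)/(2*pi) - sin(2*pi*u)/(4*pi**2) - 3*cos(2*pi*u)/(2*pi); evaluating from -1 to 0: ∫_{-1}^{0} (3 - u) sin(2*pi*u) du = (-3/(2*pi)) - (-2/pi) = 1/(2*pi).
Integrating by parts (boundary term plus one more integral), an antiderivative of (-2*u - 2) sin(2*pi*u) is u*cos(2*pi*u)/pi - sin(2*pi*u)/(2*pi**2) + cos(2*pi*u)/pi; evaluating from 0 to 1: ∫_{0}^{1} (-2*u - 2) sin(2*pi*u) du = (2/pi) - (1/pi) = 1/pi.
Summing the pieces gives b_2 = 3/(2*pi).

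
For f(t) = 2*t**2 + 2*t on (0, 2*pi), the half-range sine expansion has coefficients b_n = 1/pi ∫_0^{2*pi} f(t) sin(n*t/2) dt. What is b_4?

-4*pi - 2

b_4 = 1/pi ∫_0^{2*pi} (2*t**2 + 2*t) sin(2*t) dt.
Integrating by parts twice (tabular method), an antiderivative of (2*t**2 + 2*t) sin(2*t) is -t**2*cos(2*t) + t*sin(2*t) - t*cos(2*t) + sin(2*t)/2 + cos(2*t)/2; evaluating from 0 to 2*pi: ∫_{0}^{2*pi} (2*t**2 + 2*t) sin(2*t) dt = (-4*pi**2 - 2*pi + 1/2) - (1/2) = -2*pi*(1 + 2*pi).
Hence b_4 = (1/pi)·(-2*pi*(1 + 2*pi)) = -4*pi - 2.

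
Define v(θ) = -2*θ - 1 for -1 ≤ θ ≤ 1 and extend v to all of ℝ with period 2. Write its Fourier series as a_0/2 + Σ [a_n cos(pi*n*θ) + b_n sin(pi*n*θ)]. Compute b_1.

-4/pi

b_1 = ∫_{-1}^{1} v(θ) sin(pi*θ) dθ.
Integrating by parts (boundary term plus one more integral), an antiderivative of (-2*θ - 1) sin(pi*θ) is 2*θ*cos(pi*θ)/pi - 2*sin(pi*θ)/pi**2 + cos(pi*θ)/pi; evaluating from -1 to 1: ∫_{-1}^{1} (-2*θ - 1) sin(pi*θ) dθ = (-3/pi) - (1/pi) = -4/pi.
Hence b_1 = -4/pi.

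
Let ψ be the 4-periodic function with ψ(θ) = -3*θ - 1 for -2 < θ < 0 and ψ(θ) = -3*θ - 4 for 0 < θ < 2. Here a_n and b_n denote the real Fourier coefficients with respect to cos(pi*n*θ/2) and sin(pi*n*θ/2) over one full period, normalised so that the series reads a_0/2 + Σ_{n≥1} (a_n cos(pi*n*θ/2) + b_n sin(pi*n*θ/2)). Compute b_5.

-18/(5*pi)

b_5 = 1/2 ∫_{-2}^{2} ψ(θ) sin(5*pi*θ/2) dθ.
Split the integral at the breakpoints.
Integrating by parts (boundary term plus one more integral), an antiderivative of (-3*θ - 1) sin(5*pi*θ/2) is 6*θ*cos(5*pi*θ/2)/(5*pi) - 12*sin(5*pi*θ/2)/(25*pi**2) + 2*cos(5*pi*θ/2)/(5*pi); evaluating from -2 to 0: ∫_{-2}^{0} (-3*θ - 1) sin(5*pi*θ/2) dθ = (2/(5*pi)) - (2/pi) = -8/(5*pi).
Integrating by parts (boundary term plus one more integral), an antiderivative of (-3*θ - 4) sin(5*pi*θ/2) is 6*θ*cos(5*pi*θ/2)/(5*pi) - 12*sin(5*pi*θ/2)/(25*pi**2) + 8*cos(5*pi*θ/2)/(5*pi); evaluating from 0 to 2: ∫_{0}^{2} (-3*θ - 4) sin(5*pi*θ/2) dθ = (-4/pi) - (8/(5*pi)) = -28/(5*pi).
Summing the pieces and multiplying by (1/2) gives b_5 = -18/(5*pi).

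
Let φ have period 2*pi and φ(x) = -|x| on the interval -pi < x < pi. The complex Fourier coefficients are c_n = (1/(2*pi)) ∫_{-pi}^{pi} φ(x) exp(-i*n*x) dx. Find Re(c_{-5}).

Since φ is real-valued, Re(c_{-5}) = (1/(2*pi)) ∫_{-pi}^{pi} φ(x) cos(-5*x) dx = a_{5}/2.
φ is even and cos(-5*x) is even, so the integrand is even: ∫_{-pi}^{pi} φ(x) cos(-5*x) dx = 2∫_0^{pi} φ(x) cos(-5*x) dx.
Integrating by parts (boundary term plus one more integral), an antiderivative of (-x) cos(-5*x) is -x*sin(5*x)/5 - cos(5*x)/25; evaluating from 0 to pi: ∫_{0}^{pi} (-x) cos(-5*x) dx = (1/25) - (-1/25) = 2/25.
So ∫_{-pi}^{pi} φ(x) cos(-5*x) dx = 4/25.
Hence Re(c_{-5}) = (1/(2*pi))·(4/25) = 2/(25*pi).

2/(25*pi)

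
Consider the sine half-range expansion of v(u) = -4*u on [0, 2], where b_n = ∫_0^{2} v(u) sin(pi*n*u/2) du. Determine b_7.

-16/(7*pi)

b_7 = ∫_0^{2} (-4*u) sin(7*pi*u/2) du.
Integrating by parts (boundary term plus one more integral), an antiderivative of (-4*u) sin(7*pi*u/2) is 8*u*cos(7*pi*u/2)/(7*pi) - 16*sin(7*pi*u/2)/(49*pi**2); evaluating from 0 to 2: ∫_{0}^{2} (-4*u) sin(7*pi*u/2) du = (-16/(7*pi)) - (0) = -16/(7*pi).
Hence b_7 = -16/(7*pi).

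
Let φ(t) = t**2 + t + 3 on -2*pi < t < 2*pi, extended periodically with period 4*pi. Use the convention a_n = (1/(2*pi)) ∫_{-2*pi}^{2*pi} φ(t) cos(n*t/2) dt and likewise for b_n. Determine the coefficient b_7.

4/7

b_7 = (1/(2*pi)) ∫_{-2*pi}^{2*pi} φ(t) sin(7*t/2) dt.
Integrating by parts twice (tabular method), an antiderivative of (t**2 + t + 3) sin(7*t/2) is -2*t**2*cos(7*t/2)/7 + 8*t*sin(7*t/2)/49 - 2*t*cos(7*t/2)/7 + 4*sin(7*t/2)/49 - 278*cos(7*t/2)/343; evaluating from -2*pi to 2*pi: ∫_{-2*pi}^{2*pi} (t**2 + t + 3) sin(7*t/2) dt = (278/343 + 4*pi/7 + 8*pi**2/7) - (-4*pi/7 + 278/343 + 8*pi**2/7) = 8*pi/7.
Hence b_7 = (1/(2*pi))·(8*pi/7) = 4/7.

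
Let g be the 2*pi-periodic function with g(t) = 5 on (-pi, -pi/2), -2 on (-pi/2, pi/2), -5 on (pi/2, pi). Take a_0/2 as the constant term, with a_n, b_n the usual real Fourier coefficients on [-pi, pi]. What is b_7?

-10/(7*pi)

b_7 = 1/pi ∫_{-pi}^{pi} g(t) sin(7*t) dt.
Split the integral at the breakpoints.
Directly, an antiderivative of (5) sin(7*t) is -5*cos(7*t)/7; evaluating from -pi to -pi/2: ∫_{-pi}^{-pi/2} (5) sin(7*t) dt = (0) - (5/7) = -5/7.
Directly, an antiderivative of (-2) sin(7*t) is 2*cos(7*t)/7; evaluating from -pi/2 to pi/2: ∫_{-pi/2}^{pi/2} (-2) sin(7*t) dt = (0) - (0) = 0.
Directly, an antiderivative of (-5) sin(7*t) is 5*cos(7*t)/7; evaluating from pi/2 to pi: ∫_{pi/2}^{pi} (-5) sin(7*t) dt = (-5/7) - (0) = -5/7.
Summing the pieces and multiplying by (1/pi) gives b_7 = -10/(7*pi).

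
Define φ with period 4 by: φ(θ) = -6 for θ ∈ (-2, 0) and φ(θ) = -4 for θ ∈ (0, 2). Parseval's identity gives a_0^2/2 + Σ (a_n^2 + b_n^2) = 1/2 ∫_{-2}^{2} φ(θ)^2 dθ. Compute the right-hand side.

52

1/2 ∫_{-2}^{2} φ(θ)^2 dθ = 1/2 · (104) = 52.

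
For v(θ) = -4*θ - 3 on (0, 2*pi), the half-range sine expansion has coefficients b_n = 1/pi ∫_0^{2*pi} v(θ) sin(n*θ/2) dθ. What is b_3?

b_3 = 1/pi ∫_0^{2*pi} (-4*θ - 3) sin(3*θ/2) dθ.
Integrating by parts (boundary term plus one more integral), an antiderivative of (-4*θ - 3) sin(3*θ/2) is 8*θ*cos(3*θ/2)/3 - 16*sin(3*θ/2)/9 + 2*cos(3*θ/2); evaluating from 0 to 2*pi: ∫_{0}^{2*pi} (-4*θ - 3) sin(3*θ/2) dθ = (-16*pi/3 - 2) - (2) = -16*pi/3 - 4.
Hence b_3 = (1/pi)·(-16*pi/3 - 4) = -16/3 - 4/pi.

-16/3 - 4/pi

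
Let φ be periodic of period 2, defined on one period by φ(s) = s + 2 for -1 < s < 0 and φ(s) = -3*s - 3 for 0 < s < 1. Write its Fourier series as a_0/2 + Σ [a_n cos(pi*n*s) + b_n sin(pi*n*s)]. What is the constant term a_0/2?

a_0 = ∫_{-1}^{1} φ(s) ds = -3.
So the constant term a_0/2 = -3/2.

-3/2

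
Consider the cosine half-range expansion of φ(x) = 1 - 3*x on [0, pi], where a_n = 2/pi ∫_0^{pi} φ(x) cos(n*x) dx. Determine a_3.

a_3 = 2/pi ∫_0^{pi} (1 - 3*x) cos(3*x) dx.
Integrating by parts (boundary term plus one more integral), an antiderivative of (1 - 3*x) cos(3*x) is -x*sin(3*x) + sin(3*x)/3 - cos(3*x)/3; evaluating from 0 to pi: ∫_{0}^{pi} (1 - 3*x) cos(3*x) dx = (1/3) - (-1/3) = 2/3.
Hence a_3 = (2/pi)·(2/3) = 4/(3*pi).

4/(3*pi)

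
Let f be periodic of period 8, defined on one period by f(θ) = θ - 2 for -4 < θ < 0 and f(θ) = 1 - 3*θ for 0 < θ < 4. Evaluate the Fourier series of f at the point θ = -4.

At θ = -4 the one-sided limits are f(-4^-) = -11 and f(-4^+) = -6.
By Dirichlet's theorem the series converges to their average, [(-11) + (-6)]/2 = -17/2.

-17/2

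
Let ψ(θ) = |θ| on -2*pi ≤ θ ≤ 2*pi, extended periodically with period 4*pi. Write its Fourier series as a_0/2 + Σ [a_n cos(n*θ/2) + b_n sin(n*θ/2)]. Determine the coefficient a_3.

-8/(9*pi)

a_3 = (1/(2*pi)) ∫_{-2*pi}^{2*pi} ψ(θ) cos(3*θ/2) dθ.
ψ is even and cos(3*θ/2) is even, so the integrand is even and a_3 = 1/pi ∫_0^{2*pi} ψ(θ) cos(3*θ/2) dθ.
Integrating by parts (boundary term plus one more integral), an antiderivative of (θ) cos(3*θ/2) is 2*θ*sin(3*θ/2)/3 + 4*cos(3*θ/2)/9; evaluating from 0 to 2*pi: ∫_{0}^{2*pi} (θ) cos(3*θ/2) dθ = (-4/9) - (4/9) = -8/9.
Hence a_3 = (1/pi)·(-8/9) = -8/(9*pi).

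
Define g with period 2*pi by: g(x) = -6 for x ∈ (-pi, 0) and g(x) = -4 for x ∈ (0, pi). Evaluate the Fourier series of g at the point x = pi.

At x = pi the one-sided limits are g(pi^-) = -4 and g(pi^+) = -6.
By Dirichlet's theorem the series converges to their average, [(-4) + (-6)]/2 = -5.

-5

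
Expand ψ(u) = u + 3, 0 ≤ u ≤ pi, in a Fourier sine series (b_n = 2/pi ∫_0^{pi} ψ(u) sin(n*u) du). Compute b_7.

2*(pi + 6)/(7*pi)

b_7 = 2/pi ∫_0^{pi} (u + 3) sin(7*u) du.
Integrating by parts (boundary term plus one more integral), an antiderivative of (u + 3) sin(7*u) is -u*cos(7*u)/7 + sin(7*u)/49 - 3*cos(7*u)/7; evaluating from 0 to pi: ∫_{0}^{pi} (u + 3) sin(7*u) du = (3/7 + pi/7) - (-3/7) = pi/7 + 6/7.
Hence b_7 = (2/pi)·(pi/7 + 6/7) = 2*(pi + 6)/(7*pi).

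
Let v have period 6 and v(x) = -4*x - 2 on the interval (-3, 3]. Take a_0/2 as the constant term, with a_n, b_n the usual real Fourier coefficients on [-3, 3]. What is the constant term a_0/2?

a_0 = 1/3 ∫_{-3}^{3} v(x) dx = 1/3 · (-12) = -4.
So the constant term a_0/2 = -2.

-2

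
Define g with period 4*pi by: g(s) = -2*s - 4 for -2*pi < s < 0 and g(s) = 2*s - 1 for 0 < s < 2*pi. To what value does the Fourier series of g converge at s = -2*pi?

s = -2*pi differs from s = 2*pi by -1 full period(s), and the series is 4*pi-periodic.
At s = 2*pi the one-sided limits are g(2*pi^-) = -1 + 4*pi and g(2*pi^+) = -4 + 4*pi.
By Dirichlet's theorem the series converges to their average, [(-1 + 4*pi) + (-4 + 4*pi)]/2 = -5/2 + 4*pi.

-5/2 + 4*pi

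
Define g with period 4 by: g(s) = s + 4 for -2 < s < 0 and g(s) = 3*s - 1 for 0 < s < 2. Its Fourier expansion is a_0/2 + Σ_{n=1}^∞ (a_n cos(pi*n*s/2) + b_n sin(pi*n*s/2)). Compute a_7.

-8/(49*pi**2)

a_7 = 1/2 ∫_{-2}^{2} g(s) cos(7*pi*s/2) ds.
Split the integral at the breakpoints.
Integrating by parts (boundary term plus one more integral), an antiderivative of (s + 4) cos(7*pi*s/2) is 2*s*sin(7*pi*s/2)/(7*pi) + 8*sin(7*pi*s/2)/(7*pi) + 4*cos(7*pi*s/2)/(49*pi**2); evaluating from -2 to 0: ∫_{-2}^{0} (s + 4) cos(7*pi*s/2) ds = (4/(49*pi**2)) - (-4/(49*pi**2)) = 8/(49*pi**2).
Integrating by parts (boundary term plus one more integral), an antiderivative of (3*s - 1) cos(7*pi*s/2) is 6*s*sin(7*pi*s/2)/(7*pi) - 2*sin(7*pi*s/2)/(7*pi) + 12*cos(7*pi*s/2)/(49*pi**2); evaluating from 0 to 2: ∫_{0}^{2} (3*s - 1) cos(7*pi*s/2) ds = (-12/(49*pi**2)) - (12/(49*pi**2)) = -24/(49*pi**2).
Summing the pieces and multiplying by (1/2) gives a_7 = -8/(49*pi**2).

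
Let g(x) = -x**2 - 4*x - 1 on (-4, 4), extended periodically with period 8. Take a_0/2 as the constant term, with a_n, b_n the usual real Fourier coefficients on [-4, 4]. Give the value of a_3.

a_3 = 1/4 ∫_{-4}^{4} g(x) cos(3*pi*x/4) dx.
Integrating by parts twice (tabular method), an antiderivative of (-x**2 - 4*x - 1) cos(3*pi*x/4) is -4*x**2*sin(3*pi*x/4)/(3*pi) - 16*x*sin(3*pi*x/4)/(3*pi) - 32*x*cos(3*pi*x/4)/(9*pi**2) - 4*sin(3*pi*x/4)/(3*pi) + 128*sin(3*pi*x/4)/(27*pi**3) - 64*cos(3*pi*x/4)/(9*pi**2); evaluating from -4 to 4: ∫_{-4}^{4} (-x**2 - 4*x - 1) cos(3*pi*x/4) dx = (64/(3*pi**2)) - (-64/(9*pi**2)) = 256/(9*pi**2).
Hence a_3 = (1/4)·(256/(9*pi**2)) = 64/(9*pi**2).

64/(9*pi**2)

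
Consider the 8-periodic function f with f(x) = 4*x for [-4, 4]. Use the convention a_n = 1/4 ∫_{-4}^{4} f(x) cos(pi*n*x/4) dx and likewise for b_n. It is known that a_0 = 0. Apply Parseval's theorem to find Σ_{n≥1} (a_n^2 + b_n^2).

512/3

Parseval: a_0^2/2 + Σ_{n≥1} (a_n^2+b_n^2) = 1/4 ∫_{-4}^{4} f(x)^2 dx = 512/3.
Subtract a_0^2/2 = 0: Σ (a_n^2+b_n^2) = 512/3.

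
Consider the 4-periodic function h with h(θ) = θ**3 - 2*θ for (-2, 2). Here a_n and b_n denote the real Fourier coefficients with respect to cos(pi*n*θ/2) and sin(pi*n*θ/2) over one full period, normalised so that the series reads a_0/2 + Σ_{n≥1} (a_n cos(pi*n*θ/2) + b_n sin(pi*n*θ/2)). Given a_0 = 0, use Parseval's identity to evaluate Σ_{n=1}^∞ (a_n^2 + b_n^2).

352/105

Parseval: a_0^2/2 + Σ_{n≥1} (a_n^2+b_n^2) = 1/2 ∫_{-2}^{2} h(θ)^2 dθ = 352/105.
Subtract a_0^2/2 = 0: Σ (a_n^2+b_n^2) = 352/105.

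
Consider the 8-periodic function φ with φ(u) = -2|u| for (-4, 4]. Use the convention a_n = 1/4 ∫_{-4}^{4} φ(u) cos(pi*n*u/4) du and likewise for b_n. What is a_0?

-8

a_0 = 1/4 ∫_{-4}^{4} φ(u) du = 1/4 · (-32) = -8.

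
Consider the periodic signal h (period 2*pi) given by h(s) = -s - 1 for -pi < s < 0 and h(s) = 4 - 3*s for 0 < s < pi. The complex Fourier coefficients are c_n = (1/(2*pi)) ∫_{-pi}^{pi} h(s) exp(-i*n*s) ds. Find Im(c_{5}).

2/5 - 1/pi

Since h is real-valued, Im(c_{5}) = -(1/(2*pi)) ∫_{-pi}^{pi} h(s) sin(5*s) ds = -b_{5}/2.
Split the integral at the breakpoints.
Integrating by parts (boundary term plus one more integral), an antiderivative of (-s - 1) sin(5*s) is s*cos(5*s)/5 - sin(5*s)/25 + cos(5*s)/5; evaluating from -pi to 0: ∫_{-pi}^{0} (-s - 1) sin(5*s) ds = (1/5) - (-1/5 + pi/5) = 2/5 - pi/5.
Integrating by parts (boundary term plus one more integral), an antiderivative of (4 - 3*s) sin(5*s) is 3*s*cos(5*s)/5 - 3*sin(5*s)/25 - 4*cos(5*s)/5; evaluating from 0 to pi: ∫_{0}^{pi} (4 - 3*s) sin(5*s) ds = (4/5 - 3*pi/5) - (-4/5) = 8/5 - 3*pi/5.
So ∫_{-pi}^{pi} h(s) sin(5*s) ds = 2 - 4*pi/5.
Hence Im(c_{5}) = (-1/(2*pi))·(2 - 4*pi/5) = 2/5 - 1/pi.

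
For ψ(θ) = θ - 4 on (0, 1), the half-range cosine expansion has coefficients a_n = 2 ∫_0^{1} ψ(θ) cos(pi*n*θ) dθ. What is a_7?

a_7 = 2 ∫_0^{1} (θ - 4) cos(7*pi*θ) dθ.
Integrating by parts (boundary term plus one more integral), an antiderivative of (θ - 4) cos(7*pi*θ) is θ*sin(7*pi*θ)/(7*pi) - 4*sin(7*pi*θ)/(7*pi) + cos(7*pi*θ)/(49*pi**2); evaluating from 0 to 1: ∫_{0}^{1} (θ - 4) cos(7*pi*θ) dθ = (-1/(49*pi**2)) - (1/(49*pi**2)) = -2/(49*pi**2).
Hence a_7 = 2·(-2/(49*pi**2)) = -4/(49*pi**2).

-4/(49*pi**2)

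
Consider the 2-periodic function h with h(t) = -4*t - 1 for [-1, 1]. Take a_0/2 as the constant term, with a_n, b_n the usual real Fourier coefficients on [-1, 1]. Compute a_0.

a_0 = ∫_{-1}^{1} h(t) dt = -2.

-2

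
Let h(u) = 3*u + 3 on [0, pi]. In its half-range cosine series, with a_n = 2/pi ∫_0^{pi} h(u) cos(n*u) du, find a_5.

a_5 = 2/pi ∫_0^{pi} (3*u + 3) cos(5*u) du.
Integrating by parts (boundary term plus one more integral), an antiderivative of (3*u + 3) cos(5*u) is 3*u*sin(5*u)/5 + 3*sin(5*u)/5 + 3*cos(5*u)/25; evaluating from 0 to pi: ∫_{0}^{pi} (3*u + 3) cos(5*u) du = (-3/25) - (3/25) = -6/25.
Hence a_5 = (2/pi)·(-6/25) = -12/(25*pi).

-12/(25*pi)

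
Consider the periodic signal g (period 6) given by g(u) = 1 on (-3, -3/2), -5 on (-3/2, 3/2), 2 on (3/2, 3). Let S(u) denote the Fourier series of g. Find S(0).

-5

g is continuous at u = 0 with value -5, so the series converges to -5 there.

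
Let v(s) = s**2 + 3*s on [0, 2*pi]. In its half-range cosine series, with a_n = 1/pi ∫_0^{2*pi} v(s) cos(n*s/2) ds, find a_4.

1

a_4 = 1/pi ∫_0^{2*pi} (s**2 + 3*s) cos(2*s) ds.
Integrating by parts twice (tabular method), an antiderivative of (s**2 + 3*s) cos(2*s) is s**2*sin(2*s)/2 + 3*s*sin(2*s)/2 + s*cos(2*s)/2 - sin(2*s)/4 + 3*cos(2*s)/4; evaluating from 0 to 2*pi: ∫_{0}^{2*pi} (s**2 + 3*s) cos(2*s) ds = (3/4 + pi) - (3/4) = pi.
Hence a_4 = (1/pi)·(pi) = 1.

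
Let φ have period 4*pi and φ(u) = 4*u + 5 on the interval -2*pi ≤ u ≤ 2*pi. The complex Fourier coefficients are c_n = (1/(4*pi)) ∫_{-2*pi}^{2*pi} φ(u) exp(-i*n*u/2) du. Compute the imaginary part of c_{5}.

Since φ is real-valued, Im(c_{5}) = -(1/(4*pi)) ∫_{-2*pi}^{2*pi} φ(u) sin(5*u/2) du = -b_{5}/2.
Integrating by parts (boundary term plus one more integral), an antiderivative of (4*u + 5) sin(5*u/2) is -8*u*cos(5*u/2)/5 + 16*sin(5*u/2)/25 - 2*cos(5*u/2); evaluating from -2*pi to 2*pi: ∫_{-2*pi}^{2*pi} (4*u + 5) sin(5*u/2) du = (2 + 16*pi/5) - (2 - 16*pi/5) = 32*pi/5.
Hence Im(c_{5}) = (-1/(4*pi))·(32*pi/5) = -8/5.

-8/5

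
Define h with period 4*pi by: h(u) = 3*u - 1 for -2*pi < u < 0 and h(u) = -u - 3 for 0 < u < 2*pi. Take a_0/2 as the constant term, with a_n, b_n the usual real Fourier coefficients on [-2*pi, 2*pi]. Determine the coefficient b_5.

4*(-1 + pi)/(5*pi)

b_5 = (1/(2*pi)) ∫_{-2*pi}^{2*pi} h(u) sin(5*u/2) du.
Split the integral at the breakpoints.
Integrating by parts (boundary term plus one more integral), an antiderivative of (3*u - 1) sin(5*u/2) is -6*u*cos(5*u/2)/5 + 12*sin(5*u/2)/25 + 2*cos(5*u/2)/5; evaluating from -2*pi to 0: ∫_{-2*pi}^{0} (3*u - 1) sin(5*u/2) du = (2/5) - (-12*pi/5 - 2/5) = 4/5 + 12*pi/5.
Integrating by parts (boundary term plus one more integral), an antiderivative of (-u - 3) sin(5*u/2) is 2*u*cos(5*u/2)/5 - 4*sin(5*u/2)/25 + 6*cos(5*u/2)/5; evaluating from 0 to 2*pi: ∫_{0}^{2*pi} (-u - 3) sin(5*u/2) du = (-4*pi/5 - 6/5) - (6/5) = -4*pi/5 - 12/5.
Summing the pieces and multiplying by (1/(2*pi)) gives b_5 = 4*(-1 + pi)/(5*pi).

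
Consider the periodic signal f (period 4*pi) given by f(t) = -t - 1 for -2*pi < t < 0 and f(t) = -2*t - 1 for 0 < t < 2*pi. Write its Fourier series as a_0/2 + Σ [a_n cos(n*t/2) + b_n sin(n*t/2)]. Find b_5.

b_5 = (1/(2*pi)) ∫_{-2*pi}^{2*pi} f(t) sin(5*t/2) dt.
Split the integral at the breakpoints.
Integrating by parts (boundary term plus one more integral), an antiderivative of (-t - 1) sin(5*t/2) is 2*t*cos(5*t/2)/5 - 4*sin(5*t/2)/25 + 2*cos(5*t/2)/5; evaluating from -2*pi to 0: ∫_{-2*pi}^{0} (-t - 1) sin(5*t/2) dt = (2/5) - (-2/5 + 4*pi/5) = 4/5 - 4*pi/5.
Integrating by parts (boundary term plus one more integral), an antiderivative of (-2*t - 1) sin(5*t/2) is 4*t*cos(5*t/2)/5 - 8*sin(5*t/2)/25 + 2*cos(5*t/2)/5; evaluating from 0 to 2*pi: ∫_{0}^{2*pi} (-2*t - 1) sin(5*t/2) dt = (-8*pi/5 - 2/5) - (2/5) = -8*pi/5 - 4/5.
Summing the pieces and multiplying by (1/(2*pi)) gives b_5 = -6/5.

-6/5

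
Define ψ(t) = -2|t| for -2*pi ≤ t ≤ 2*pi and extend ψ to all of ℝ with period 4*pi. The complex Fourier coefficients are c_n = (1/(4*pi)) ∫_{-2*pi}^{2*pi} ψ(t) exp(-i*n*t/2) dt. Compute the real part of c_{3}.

Since ψ is real-valued, Re(c_{3}) = (1/(4*pi)) ∫_{-2*pi}^{2*pi} ψ(t) cos(3*t/2) dt = a_{3}/2.
ψ is even and cos(3*t/2) is even, so the integrand is even: ∫_{-2*pi}^{2*pi} ψ(t) cos(3*t/2) dt = 2∫_0^{2*pi} ψ(t) cos(3*t/2) dt.
Integrating by parts (boundary term plus one more integral), an antiderivative of (-2*t) cos(3*t/2) is -4*t*sin(3*t/2)/3 - 8*cos(3*t/2)/9; evaluating from 0 to 2*pi: ∫_{0}^{2*pi} (-2*t) cos(3*t/2) dt = (8/9) - (-8/9) = 16/9.
So ∫_{-2*pi}^{2*pi} ψ(t) cos(3*t/2) dt = 32/9.
Hence Re(c_{3}) = (1/(4*pi))·(32/9) = 8/(9*pi).

8/(9*pi)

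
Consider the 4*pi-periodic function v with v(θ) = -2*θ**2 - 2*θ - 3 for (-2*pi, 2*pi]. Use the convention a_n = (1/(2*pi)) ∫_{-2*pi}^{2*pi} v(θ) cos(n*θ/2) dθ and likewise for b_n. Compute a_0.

-16*pi**2/3 - 6

a_0 = (1/(2*pi)) ∫_{-2*pi}^{2*pi} v(θ) dθ = (1/(2*pi)) · (-32*pi**3/3 - 12*pi) = -16*pi**2/3 - 6.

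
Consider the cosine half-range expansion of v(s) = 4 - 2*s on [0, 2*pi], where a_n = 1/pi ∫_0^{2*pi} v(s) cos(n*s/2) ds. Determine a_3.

a_3 = 1/pi ∫_0^{2*pi} (4 - 2*s) cos(3*s/2) ds.
Integrating by parts (boundary term plus one more integral), an antiderivative of (4 - 2*s) cos(3*s/2) is -4*s*sin(3*s/2)/3 + 8*sin(3*s/2)/3 - 8*cos(3*s/2)/9; evaluating from 0 to 2*pi: ∫_{0}^{2*pi} (4 - 2*s) cos(3*s/2) ds = (8/9) - (-8/9) = 16/9.
Hence a_3 = (1/pi)·(16/9) = 16/(9*pi).

16/(9*pi)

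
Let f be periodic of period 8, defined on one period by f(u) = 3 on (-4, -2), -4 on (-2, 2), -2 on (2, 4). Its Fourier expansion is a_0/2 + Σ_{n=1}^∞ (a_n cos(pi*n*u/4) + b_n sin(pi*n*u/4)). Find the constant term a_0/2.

-7/4

a_0 = 1/4 ∫_{-4}^{4} f(u) du = 1/4 · (-14) = -7/2.
So the constant term a_0/2 = -7/4.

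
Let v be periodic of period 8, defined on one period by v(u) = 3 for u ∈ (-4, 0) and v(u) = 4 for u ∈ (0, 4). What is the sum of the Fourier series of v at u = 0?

At u = 0 the one-sided limits are v(0^-) = 3 and v(0^+) = 4.
By Dirichlet's theorem the series converges to their average, [(3) + (4)]/2 = 7/2.

7/2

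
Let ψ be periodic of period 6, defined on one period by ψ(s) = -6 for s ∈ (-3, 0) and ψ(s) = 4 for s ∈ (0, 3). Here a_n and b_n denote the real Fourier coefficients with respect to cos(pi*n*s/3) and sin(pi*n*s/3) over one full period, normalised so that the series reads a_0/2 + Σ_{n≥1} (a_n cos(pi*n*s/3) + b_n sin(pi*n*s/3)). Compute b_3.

b_3 = 1/3 ∫_{-3}^{3} ψ(s) sin(pi*s) ds.
Split the integral at the breakpoints.
Directly, an antiderivative of (-6) sin(pi*s) is 6*cos(pi*s)/pi; evaluating from -3 to 0: ∫_{-3}^{0} (-6) sin(pi*s) ds = (6/pi) - (-6/pi) = 12/pi.
Directly, an antiderivative of (4) sin(pi*s) is -4*cos(pi*s)/pi; evaluating from 0 to 3: ∫_{0}^{3} (4) sin(pi*s) ds = (4/pi) - (-4/pi) = 8/pi.
Summing the pieces and multiplying by (1/3) gives b_3 = 20/(3*pi).

20/(3*pi)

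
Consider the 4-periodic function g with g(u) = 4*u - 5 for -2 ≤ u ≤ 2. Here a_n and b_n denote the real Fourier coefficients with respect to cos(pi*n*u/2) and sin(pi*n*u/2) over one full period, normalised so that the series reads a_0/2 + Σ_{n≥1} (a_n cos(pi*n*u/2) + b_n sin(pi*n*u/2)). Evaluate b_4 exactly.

-4/pi

b_4 = 1/2 ∫_{-2}^{2} g(u) sin(2*pi*u) du.
Integrating by parts (boundary term plus one more integral), an antiderivative of (4*u - 5) sin(2*pi*u) is -2*u*cos(2*pi*u)/pi + sin(2*pi*u)/pi**2 + 5*cos(2*pi*u)/(2*pi); evaluating from -2 to 2: ∫_{-2}^{2} (4*u - 5) sin(2*pi*u) du = (-3/(2*pi)) - (13/(2*pi)) = -8/pi.
Hence b_4 = (1/2)·(-8/pi) = -4/pi.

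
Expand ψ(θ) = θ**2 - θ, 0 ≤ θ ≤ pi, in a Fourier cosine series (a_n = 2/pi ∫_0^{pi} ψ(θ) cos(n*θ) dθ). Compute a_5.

4*(1 - pi)/(25*pi)

a_5 = 2/pi ∫_0^{pi} (θ**2 - θ) cos(5*θ) dθ.
Integrating by parts twice (tabular method), an antiderivative of (θ**2 - θ) cos(5*θ) is θ**2*sin(5*θ)/5 - θ*sin(5*θ)/5 + 2*θ*cos(5*θ)/25 - 2*sin(5*θ)/125 - cos(5*θ)/25; evaluating from 0 to pi: ∫_{0}^{pi} (θ**2 - θ) cos(5*θ) dθ = (1/25 - 2*pi/25) - (-1/25) = 2/25 - 2*pi/25.
Hence a_5 = (2/pi)·(2/25 - 2*pi/25) = 4*(1 - pi)/(25*pi).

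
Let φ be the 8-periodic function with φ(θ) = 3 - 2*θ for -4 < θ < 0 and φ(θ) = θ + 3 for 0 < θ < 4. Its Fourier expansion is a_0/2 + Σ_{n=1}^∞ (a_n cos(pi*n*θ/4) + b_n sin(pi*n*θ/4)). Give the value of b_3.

b_3 = 1/4 ∫_{-4}^{4} φ(θ) sin(3*pi*θ/4) dθ.
Split the integral at the breakpoints.
Integrating by parts (boundary term plus one more integral), an antiderivative of (3 - 2*θ) sin(3*pi*θ/4) is 8*θ*cos(3*pi*θ/4)/(3*pi) - 32*sin(3*pi*θ/4)/(9*pi**2) - 4*cos(3*pi*θ/4)/pi; evaluating from -4 to 0: ∫_{-4}^{0} (3 - 2*θ) sin(3*pi*θ/4) dθ = (-4/pi) - (44/(3*pi)) = -56/(3*pi).
Integrating by parts (boundary term plus one more integral), an antiderivative of (θ + 3) sin(3*pi*θ/4) is -4*θ*cos(3*pi*θ/4)/(3*pi) + 16*sin(3*pi*θ/4)/(9*pi**2) - 4*cos(3*pi*θ/4)/pi; evaluating from 0 to 4: ∫_{0}^{4} (θ + 3) sin(3*pi*θ/4) dθ = (28/(3*pi)) - (-4/pi) = 40/(3*pi).
Summing the pieces and multiplying by (1/4) gives b_3 = -4/(3*pi).

-4/(3*pi)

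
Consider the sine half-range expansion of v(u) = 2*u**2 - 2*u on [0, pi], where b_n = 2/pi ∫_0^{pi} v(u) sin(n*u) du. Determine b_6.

2/3 - 2*pi/3

b_6 = 2/pi ∫_0^{pi} (2*u**2 - 2*u) sin(6*u) du.
Integrating by parts twice (tabular method), an antiderivative of (2*u**2 - 2*u) sin(6*u) is -u**2*cos(6*u)/3 + u*sin(6*u)/9 + u*cos(6*u)/3 - sin(6*u)/18 + cos(6*u)/54; evaluating from 0 to pi: ∫_{0}^{pi} (2*u**2 - 2*u) sin(6*u) du = (-pi**2/3 + 1/54 + pi/3) - (1/54) = pi*(1 - pi)/3.
Hence b_6 = (2/pi)·(pi*(1 - pi)/3) = 2/3 - 2*pi/3.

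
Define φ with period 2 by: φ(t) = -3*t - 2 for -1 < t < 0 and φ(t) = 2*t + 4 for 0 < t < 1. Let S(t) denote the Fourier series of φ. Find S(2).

1

t = 2 differs from t = 0 by 1 full period(s), and the series is 2-periodic.
At t = 0 the one-sided limits are φ(0^-) = -2 and φ(0^+) = 4.
By Dirichlet's theorem the series converges to their average, [(-2) + (4)]/2 = 1.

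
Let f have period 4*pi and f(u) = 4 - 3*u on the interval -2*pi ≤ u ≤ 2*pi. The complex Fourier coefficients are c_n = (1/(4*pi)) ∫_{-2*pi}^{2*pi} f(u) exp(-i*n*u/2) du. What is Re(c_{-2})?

0

Since f is real-valued, Re(c_{-2}) = (1/(4*pi)) ∫_{-2*pi}^{2*pi} f(u) cos(-u) du = a_{2}/2.
Integrating by parts (boundary term plus one more integral), an antiderivative of (4 - 3*u) cos(-u) is -3*u*sin(u) + 4*sin(u) - 3*cos(u); evaluating from -2*pi to 2*pi: ∫_{-2*pi}^{2*pi} (4 - 3*u) cos(-u) du = (-3) - (-3) = 0.
Hence Re(c_{-2}) = (1/(4*pi))·(0) = 0.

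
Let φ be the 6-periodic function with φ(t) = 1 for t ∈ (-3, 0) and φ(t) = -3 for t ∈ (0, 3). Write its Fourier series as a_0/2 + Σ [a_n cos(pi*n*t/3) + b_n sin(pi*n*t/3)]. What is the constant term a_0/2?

a_0 = 1/3 ∫_{-3}^{3} φ(t) dt = 1/3 · (-6) = -2.
So the constant term a_0/2 = -1.

-1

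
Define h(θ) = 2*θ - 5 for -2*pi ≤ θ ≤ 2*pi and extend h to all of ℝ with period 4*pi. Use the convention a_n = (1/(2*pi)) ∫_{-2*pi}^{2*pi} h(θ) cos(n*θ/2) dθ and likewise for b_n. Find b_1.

b_1 = (1/(2*pi)) ∫_{-2*pi}^{2*pi} h(θ) sin(θ/2) dθ.
Integrating by parts (boundary term plus one more integral), an antiderivative of (2*θ - 5) sin(θ/2) is -4*θ*cos(θ/2) + 8*sin(θ/2) + 10*cos(θ/2); evaluating from -2*pi to 2*pi: ∫_{-2*pi}^{2*pi} (2*θ - 5) sin(θ/2) dθ = (-10 + 8*pi) - (-8*pi - 10) = 16*pi.
Hence b_1 = (1/(2*pi))·(16*pi) = 8.

8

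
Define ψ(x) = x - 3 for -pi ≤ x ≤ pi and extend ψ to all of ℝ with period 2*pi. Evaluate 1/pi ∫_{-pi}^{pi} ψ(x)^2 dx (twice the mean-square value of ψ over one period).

1/pi ∫_{-pi}^{pi} ψ(x)^2 dx = 1/pi · (2*pi*(pi**2 + 27)/3) = 2*pi**2/3 + 18.

2*pi**2/3 + 18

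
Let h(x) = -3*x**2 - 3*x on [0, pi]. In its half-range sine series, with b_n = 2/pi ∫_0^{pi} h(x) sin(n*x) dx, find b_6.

1 + pi

b_6 = 2/pi ∫_0^{pi} (-3*x**2 - 3*x) sin(6*x) dx.
Integrating by parts twice (tabular method), an antiderivative of (-3*x**2 - 3*x) sin(6*x) is x**2*cos(6*x)/2 - x*sin(6*x)/6 + x*cos(6*x)/2 - sin(6*x)/12 - cos(6*x)/36; evaluating from 0 to pi: ∫_{0}^{pi} (-3*x**2 - 3*x) sin(6*x) dx = (-1/36 + pi/2 + pi**2/2) - (-1/36) = pi*(1 + pi)/2.
Hence b_6 = (2/pi)·(pi*(1 + pi)/2) = 1 + pi.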